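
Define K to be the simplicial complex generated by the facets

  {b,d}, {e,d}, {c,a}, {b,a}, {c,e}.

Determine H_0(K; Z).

H_0 ≅ Z.

We work with the vertex ordering a < b < c < d < e. The simplices of K, each written with vertices in increasing order, are:

  0-simplices (5): a, b, c, d, e
  1-simplices (5): ab, ac, bd, ce, de

Hence C_0 ≅ Z^5, C_1 ≅ Z^5.

∂_1: C_1 → C_0 is given by ∂[p,q] = [q] − [p].
As a 5×5 matrix over Z this has rank 4, with invariant factors (1,1,1,1).

Computing H_k = (kernel of ∂_k) / (image of ∂_{k+1}):

  H_0: rank C_0 − rank ∂_1 = 5 − 4 = 1, and the invariant factors of ∂_1 are all 1, so H_0 = Z.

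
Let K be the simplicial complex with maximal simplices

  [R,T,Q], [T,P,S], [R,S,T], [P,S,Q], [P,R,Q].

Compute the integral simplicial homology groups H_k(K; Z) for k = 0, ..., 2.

H_0 = Z,  H_1 = Z,  H_2 = 0.

Order the vertices as P < Q < R < S < T. Listing each simplex with vertices in this order, K has dimension 2 with simplices:

  0-simplices (5): P, Q, R, S, T
  1-simplices (10): PQ, PR, PS, PT, QR, QS, QT, RS, RT, ST
  2-simplices (5): PQR, PQS, PST, QRT, RST

Hence C_0 ≅ Z^5, C_1 ≅ Z^10, C_2 ≅ Z^5.

The boundary map ∂_1: C_1 → C_0 is given by ∂[p,q] = [q] − [p]. For instance
  ∂QS = S − Q.
This gives a 5×10 integer matrix of rank 4; reducing to Smith normal form yields diagonal entries (1,1,1,1).

Boundary ∂_2: C_2 → C_1 acts by ∂[p,q,r] = [q,r] − [p,r] + [p,q]. For instance
  ∂QRT = RT − QT + QR,
  ∂RST = ST − RT + RS.
The 10×5 boundary matrix has rank 5 and Smith normal form diag(1,1,1,1,1).

From H_k ≅ ker(∂_k) / im(∂_{k+1}) we obtain:

  H_0: rank C_0 − rank ∂_1 = 5 − 4 = 1, and the invariant factors of ∂_1 are all 1, so H_0 = Z.
  H_1: rank ker ∂_1 − rank ∂_2 = (10 − 4) − 5 = 1, and the invariant factors of ∂_2 are all 1, so H_1 = Z.
  H_2: rank ker ∂_2 − rank ∂_3 = (5 − 5) − 0 = 0, and there is no ∂_3, so H_2 = 0.

(K is a triangulation of the Möbius band.)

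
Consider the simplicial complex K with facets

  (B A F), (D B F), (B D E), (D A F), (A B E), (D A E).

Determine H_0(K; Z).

Take the total order A < B < D < E < F on the vertex set. Then K (dimension 2) consists of the simplices:

  0-simplices (5): A, B, D, E, F
  1-simplices (9): AB, AD, AE, AF, BD, BE, BF, DE, DF
  2-simplices (6): ABE, ABF, ADE, ADF, BDE, BDF

Hence C_0 ≅ Z^5, C_1 ≅ Z^9, C_2 ≅ Z^6.

∂_1: C_1 → C_0 is given by ∂[p,q] = [q] − [p].
As a 5×9 matrix over Z this has rank 4, with invariant factors (1,1,1,1).

∂_2: C_2 → C_1 acts by ∂[p,q,r] = [q,r] − [p,r] + [p,q]. For instance
  ∂ABF = BF − AF + AB,
  ∂ADE = DE − AE + AD.
The 9×6 boundary matrix has rank 5 and Smith normal form diag(1,1,1,1,1).

From H_k ≅ ker(∂_k) / im(∂_{k+1}) we obtain:

  H_0: rank C_0 − rank ∂_1 = 5 − 4 = 1, and the invariant factors of ∂_1 are all 1, so H_0 = Z.

H_0 ≅ Z.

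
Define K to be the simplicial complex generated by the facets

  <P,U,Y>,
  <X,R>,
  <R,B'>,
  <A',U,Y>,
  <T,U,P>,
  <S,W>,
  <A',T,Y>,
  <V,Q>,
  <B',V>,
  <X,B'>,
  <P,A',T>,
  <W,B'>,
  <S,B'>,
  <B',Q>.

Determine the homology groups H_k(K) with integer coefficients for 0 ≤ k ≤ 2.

We work with the vertex ordering P < Q < R < S < T < U < V < W < X < Y < A' < B'. The simplices of K, each written with vertices in increasing order, are:

  0-simplices (12): [P], [Q], [R], [S], [T], [U], [V], [W], [X], [Y], [A'], [B']
  1-simplices (19): [P,T], [P,U], [P,Y], [P,A'], [Q,V], [Q,B'], [R,X], [R,B'], [S,W], [S,B'], [T,U], [T,Y], [T,A'], [U,Y], [U,A'], [V,B'], [W,B'], [X,B'], [Y,A']
  2-simplices (5): [P,T,U], [P,T,A'], [P,U,Y], [T,Y,A'], [U,Y,A']

so the chain groups are C_0 ≅ Z^12, C_1 ≅ Z^19, C_2 ≅ Z^5.

∂_1: C_1 → C_0 sends each edge [p,q] (with p < q) to q − p. For instance
  ∂[V,B'] = [B'] − [V].
The resulting 12×19 matrix has rank 10, and its Smith normal form has invariant factors (1,1,1,1,1,1,1,1,1,1).

∂_2: C_2 → C_1 acts by ∂[p,q,r] = [q,r] − [p,r] + [p,q]. For instance
  ∂[U,Y,A'] = [Y,A'] − [U,A'] + [U,Y],
  ∂[T,Y,A'] = [Y,A'] − [T,A'] + [T,Y].
As a 19×5 matrix over Z this has rank 5, with invariant factors (1,1,1,1,1).

Computing H_k = (kernel of ∂_k) / (image of ∂_{k+1}):

  H_0: rank C_0 − rank ∂_1 = 12 − 10 = 2, and the invariant factors of ∂_1 are all 1, so H_0 = Z^2.
  H_1: rank ker ∂_1 − rank ∂_2 = (19 − 10) − 5 = 4, and the invariant factors of ∂_2 are all 1, so H_1 = Z^4.
  H_2: rank ker ∂_2 − rank ∂_3 = (5 − 5) − 0 = 0, and there is no ∂_3, so H_2 = 0.

H_0 = Z^2,  H_1 = Z^4,  H_2 = 0.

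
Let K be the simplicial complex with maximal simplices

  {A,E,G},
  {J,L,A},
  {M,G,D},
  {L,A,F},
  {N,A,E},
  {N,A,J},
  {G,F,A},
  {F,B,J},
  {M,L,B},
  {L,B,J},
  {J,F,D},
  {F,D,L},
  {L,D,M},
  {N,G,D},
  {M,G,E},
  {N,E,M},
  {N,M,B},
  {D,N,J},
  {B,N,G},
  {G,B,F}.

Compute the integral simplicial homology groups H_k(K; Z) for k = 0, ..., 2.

H_0 = Z,  H_1 = Z ⊕ Z/2Z,  H_2 = 0.

Take the total order A < B < D < E < F < G < J < L < M < N on the vertex set. Then K (dimension 2) consists of the simplices:

  0-simplices (10): A, B, D, E, F, G, J, L, M, N
  1-simplices (30): AE, AF, AG, AJ, AL, AN, BF, BG, BJ, BL, BM, BN, DF, DG, DJ, DL, DM, DN, EG, EM, EN, FG, FJ, FL, GM, GN, JL, JN, LM, MN
  2-simplices (20): AEG, AEN, AFG, AFL, AJL, AJN, BFG, BFJ, BGN, BJL, BLM, BMN, DFJ, DFL, DGM, DGN, DJN, DLM, EGM, EMN

giving chain groups C_0 ≅ Z^10, C_1 ≅ Z^30, C_2 ≅ Z^20.

∂_1: C_1 → C_0 sends each edge [p,q] (with p < q) to q − p. For instance
  ∂FL = L − F.
The 10×30 boundary matrix has rank 9 and Smith normal form diag(1,1,1,1,1,1,1,1,1).

Boundary ∂_2: C_2 → C_1 maps a triangle to the signed sum of its edges. For instance
  ∂AEN = EN − AN + AE,
  ∂DFJ = FJ − DJ + DF.
The resulting 30×20 matrix has rank 20, and its Smith normal form has invariant factors (1,1,1,1,1,1,1,1,1,1,1,1,1,1,1,1,1,1,1,2).

Computing H_k = (kernel of ∂_k) / (image of ∂_{k+1}):

  H_0: rank C_0 − rank ∂_1 = 10 − 9 = 1, and the invariant factors of ∂_1 are all 1, so H_0 ≅ Z.
  H_1: rank ker ∂_1 − rank ∂_2 = (30 − 9) − 20 = 1, and ∂_2 has invariant factor 2 > 1, so H_1 ≅ Z ⊕ Z/2Z.
  H_2: rank ker ∂_2 − rank ∂_3 = (20 − 20) − 0 = 0, and there is no ∂_3, so H_2 ≅ 0.

As a check, the Euler characteristic is 10 − 30 + 20 = 0, which agrees with 1 − 1 + 0 = 0.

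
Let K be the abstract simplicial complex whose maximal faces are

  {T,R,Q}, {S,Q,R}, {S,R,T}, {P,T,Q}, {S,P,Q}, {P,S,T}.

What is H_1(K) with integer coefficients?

We work with the vertex ordering P < Q < R < S < T. The simplices of K, each written with vertices in increasing order, are:

  0-simplices (5): P, Q, R, S, T
  1-simplices (9): PQ, PS, PT, QR, QS, QT, RS, RT, ST
  2-simplices (6): PQS, PQT, PST, QRS, QRT, RST

so the chain groups are C_0 ≅ Z^5, C_1 ≅ Z^9, C_2 ≅ Z^6.

Boundary ∂_1: C_1 → C_0 maps an edge to its endpoints' difference, ∂[p,q] = q − p. For instance
  ∂PT = T − P.
The 5×9 boundary matrix has rank 4 and Smith normal form diag(1,1,1,1).

Boundary ∂_2: C_2 → C_1 acts by ∂[p,q,r] = [q,r] − [p,r] + [p,q]. For instance
  ∂QRS = RS − QS + QR,
  ∂PST = ST − PT + PS.
The 9×6 boundary matrix has rank 5 and Smith normal form diag(1,1,1,1,1).

Computing H_k = (kernel of ∂_k) / (image of ∂_{k+1}):

  H_1: rank ker ∂_1 − rank ∂_2 = (9 − 4) − 5 = 0, and the invariant factors of ∂_2 are all 1, so H_1 ≅ 0.

H_1 ≅ 0.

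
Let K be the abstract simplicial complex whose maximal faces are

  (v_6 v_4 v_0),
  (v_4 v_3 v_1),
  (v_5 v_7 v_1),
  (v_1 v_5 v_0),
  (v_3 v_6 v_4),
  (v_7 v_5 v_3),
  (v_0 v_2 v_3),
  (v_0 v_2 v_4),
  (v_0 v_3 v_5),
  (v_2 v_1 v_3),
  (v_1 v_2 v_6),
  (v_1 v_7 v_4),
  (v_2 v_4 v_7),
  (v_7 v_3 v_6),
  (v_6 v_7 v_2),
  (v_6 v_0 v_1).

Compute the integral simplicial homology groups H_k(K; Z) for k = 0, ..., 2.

H_0 = Z,  H_1 = Z^2,  H_2 = Z.

Order the vertices as v_0 < v_1 < v_2 < v_3 < v_4 < v_5 < v_6 < v_7. Listing each simplex with vertices in this order, K has dimension 2 with simplices:

  0-simplices (8): [v_0], [v_1], [v_2], [v_3], [v_4], [v_5], [v_6], [v_7]
  1-simplices (24): (24 of them)
  2-simplices (16): (16 of them)

Hence C_0 ≅ Z^8, C_1 ≅ Z^24, C_2 ≅ Z^16.

The boundary map ∂_1: C_1 → C_0 maps an edge to its endpoints' difference, ∂[p,q] = q − p.
The resulting 8×24 matrix has rank 7, and its Smith normal form has invariant factors (1,1,1,1,1,1,1).

The boundary map ∂_2: C_2 → C_1 sends each 2-simplex [p,q,r] to [q,r] − [p,r] + [p,q]. For instance
  ∂[v_0,v_4,v_6] = [v_4,v_6] − [v_0,v_6] + [v_0,v_4],
  ∂[v_0,v_2,v_4] = [v_2,v_4] − [v_0,v_4] + [v_0,v_2].
The 24×16 boundary matrix has rank 15 and Smith normal form diag(1,1,1,1,1,1,1,1,1,1,1,1,1,1,1).

Now H_k = ker ∂_k / im ∂_{k+1}, so:

  H_0: rank C_0 − rank ∂_1 = 8 − 7 = 1, and the invariant factors of ∂_1 are all 1, so H_0 = Z.
  H_1: rank ker ∂_1 − rank ∂_2 = (24 − 7) − 15 = 2, and the invariant factors of ∂_2 are all 1, so H_1 = Z^2.
  H_2: rank ker ∂_2 − rank ∂_3 = (16 − 15) − 0 = 1, and there is no ∂_3, so H_2 = Z.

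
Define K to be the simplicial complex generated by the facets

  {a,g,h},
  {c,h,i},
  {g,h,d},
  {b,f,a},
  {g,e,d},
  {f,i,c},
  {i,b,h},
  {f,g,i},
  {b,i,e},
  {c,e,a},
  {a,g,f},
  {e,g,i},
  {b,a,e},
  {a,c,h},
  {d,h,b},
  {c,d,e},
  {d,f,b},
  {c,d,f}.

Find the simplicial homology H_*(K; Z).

H_0 = Z,  H_1 = Z^2,  H_2 = Z.

Fix the vertex order a < b < c < d < e < f < g < h < i and write every simplex with vertices in increasing order. Then dim K = 2 and the simplices of K are:

  0-simplices (9): a, b, c, d, e, f, g, h, i
  1-simplices (27): ab, ac, ae, af, ag, ah, bd, be, bf, bh, bi, cd, ce, cf, ch, ci, de, df, dg, dh, eg, ei, fg, fi, gh, gi, hi
  2-simplices (18): abe, abf, ace, ach, afg, agh, bdf, bdh, bei, bhi, cde, cdf, cfi, chi, deg, dgh, egi, fgi

so the chain groups are C_0 ≅ Z^9, C_1 ≅ Z^27, C_2 ≅ Z^18.

Boundary ∂_1: C_1 → C_0 sends each edge [p,q] (with p < q) to q − p.
The 9×27 boundary matrix has rank 8 and Smith normal form diag(1,1,1,1,1,1,1,1).

Boundary ∂_2: C_2 → C_1 maps a triangle to the signed sum of its edges. For instance
  ∂bei = ei − bi + be,
  ∂bdh = dh − bh + bd.
This gives a 27×18 integer matrix of rank 17; reducing to Smith normal form yields diagonal entries (1,1,1,1,1,1,1,1,1,1,1,1,1,1,1,1,1).

Reading off H_k = ker ∂_k / im ∂_{k+1}:

  H_0: rank C_0 − rank ∂_1 = 9 − 8 = 1, and the invariant factors of ∂_1 are all 1, so H_0 ≅ Z.
  H_1: rank ker ∂_1 − rank ∂_2 = (27 − 8) − 17 = 2, and the invariant factors of ∂_2 are all 1, so H_1 ≅ Z^2.
  H_2: rank ker ∂_2 − rank ∂_3 = (18 − 17) − 0 = 1, and there is no ∂_3, so H_2 ≅ Z.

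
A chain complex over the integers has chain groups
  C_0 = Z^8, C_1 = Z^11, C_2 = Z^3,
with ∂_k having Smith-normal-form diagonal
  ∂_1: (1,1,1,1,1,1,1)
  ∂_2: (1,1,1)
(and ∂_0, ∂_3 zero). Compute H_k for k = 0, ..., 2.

H_0 ≅ Z,  H_1 ≅ Z,  H_2 = 0.

H_0: b_0 = 8 − 0 − 7 = 1; torsion from ∂_1 factors > 1: none. So H_0 ≅ Z.
H_1: b_1 = 11 − 7 − 3 = 1; torsion from ∂_2 factors > 1: none. So H_1 ≅ Z.
H_2: b_2 = 3 − 3 − 0 = 0; torsion from ∂_3 factors > 1: none. So H_2 ≅ 0.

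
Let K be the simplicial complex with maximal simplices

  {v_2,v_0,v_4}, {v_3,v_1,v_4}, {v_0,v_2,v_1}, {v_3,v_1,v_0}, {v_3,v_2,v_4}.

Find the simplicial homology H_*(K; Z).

H_0 ≅ Z,  H_1 ≅ Z,  H_2 = 0.

Take the total order v_0 < v_1 < v_2 < v_3 < v_4 on the vertex set. Then K (dimension 2) consists of the simplices:

  0-simplices (5): [v_0], [v_1], [v_2], [v_3], [v_4]
  1-simplices (10): [v_0,v_1], [v_0,v_2], [v_0,v_3], [v_0,v_4], [v_1,v_2], [v_1,v_3], [v_1,v_4], [v_2,v_3], [v_2,v_4], [v_3,v_4]
  2-simplices (5): [v_0,v_1,v_2], [v_0,v_1,v_3], [v_0,v_2,v_4], [v_1,v_3,v_4], [v_2,v_3,v_4]

Hence C_0 ≅ Z^5, C_1 ≅ Z^10, C_2 ≅ Z^5.

Boundary ∂_1: C_1 → C_0 sends each edge [p,q] (with p < q) to q − p. For instance
  ∂[v_0,v_3] = [v_3] − [v_0].
This gives a 5×10 integer matrix of rank 4; reducing to Smith normal form yields diagonal entries (1,1,1,1).

The boundary map ∂_2: C_2 → C_1 sends each 2-simplex [p,q,r] to [q,r] − [p,r] + [p,q]. For instance
  ∂[v_0,v_1,v_2] = [v_1,v_2] − [v_0,v_2] + [v_0,v_1],
  ∂[v_2,v_3,v_4] = [v_3,v_4] − [v_2,v_4] + [v_2,v_3].
The 10×5 boundary matrix has rank 5 and Smith normal form diag(1,1,1,1,1).

From H_k ≅ ker(∂_k) / im(∂_{k+1}) we obtain:

  H_0: rank C_0 − rank ∂_1 = 5 − 4 = 1, and the invariant factors of ∂_1 are all 1, so H_0 ≅ Z.
  H_1: rank ker ∂_1 − rank ∂_2 = (10 − 4) − 5 = 1, and the invariant factors of ∂_2 are all 1, so H_1 ≅ Z.
  H_2: rank ker ∂_2 − rank ∂_3 = (5 − 5) − 0 = 0, and there is no ∂_3, so H_2 ≅ 0.

(K is a triangulation of the Möbius band.)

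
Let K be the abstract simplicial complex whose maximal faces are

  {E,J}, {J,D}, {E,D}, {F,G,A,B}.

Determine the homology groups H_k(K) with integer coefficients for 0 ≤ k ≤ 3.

H_0 = Z^2,  H_1 = Z,  H_2 = 0,  H_3 = 0.

Order the vertices as A < B < D < E < F < G < J. Listing each simplex with vertices in this order, K has dimension 3 with simplices:

  0-simplices (7): A, B, D, E, F, G, J
  1-simplices (9): AB, AF, AG, BF, BG, DE, DJ, EJ, FG
  2-simplices (4): ABF, ABG, AFG, BFG
  3-simplices (1): ABFG

Hence C_0 ≅ Z^7, C_1 ≅ Z^9, C_2 ≅ Z^4, C_3 ≅ Z^1.

Boundary ∂_1: C_1 → C_0 sends each edge [p,q] (with p < q) to q − p. For instance
  ∂DE = E − D.
As a 7×9 matrix over Z this has rank 5, with invariant factors (1,1,1,1,1).

The boundary map ∂_2: C_2 → C_1 maps a triangle to the signed sum of its edges. For instance
  ∂BFG = FG − BG + BF,
  ∂AFG = FG − AG + AF.
The 9×4 boundary matrix has rank 3 and Smith normal form diag(1,1,1).

The boundary map ∂_3: C_3 → C_2 sends each 3-simplex σ to the alternating sum Σ_i (−1)^i (σ with its i-th vertex removed). For instance
  ∂ABFG = BFG − AFG + ABG − ABF.
The 4×1 boundary matrix has rank 1 and Smith normal form diag(1).

Reading off H_k = ker ∂_k / im ∂_{k+1}:

  H_0: rank C_0 − rank ∂_1 = 7 − 5 = 2, and the invariant factors of ∂_1 are all 1, so H_0 ≅ Z^2.
  H_1: rank ker ∂_1 − rank ∂_2 = (9 − 5) − 3 = 1, and the invariant factors of ∂_2 are all 1, so H_1 ≅ Z.
  H_2: rank ker ∂_2 − rank ∂_3 = (4 − 3) − 1 = 0, and the invariant factors of ∂_3 are all 1, so H_2 ≅ 0.
  H_3: rank ker ∂_3 − rank ∂_4 = (1 − 1) − 0 = 0, and there is no ∂_4, so H_3 ≅ 0.

As a check, the Euler characteristic is 7 − 9 + 4 − 1 = 1, which agrees with 2 − 1 + 0 − 0 = 1.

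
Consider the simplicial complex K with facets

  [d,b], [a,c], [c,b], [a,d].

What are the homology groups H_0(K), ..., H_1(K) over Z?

H_0 = Z,  H_1 = Z.

We work with the vertex ordering a < b < c < d. The simplices of K, each written with vertices in increasing order, are:

  0-simplices (4): a, b, c, d
  1-simplices (4): ac, ad, bc, bd

so the chain groups are C_0 ≅ Z^4, C_1 ≅ Z^4.

The boundary map ∂_1: C_1 → C_0 maps an edge to its endpoints' difference, ∂[p,q] = q − p. For instance
  ∂ad = d − a.
As a 4×4 matrix over Z this has rank 3, with invariant factors (1,1,1).

Now H_k = ker ∂_k / im ∂_{k+1}, so:

  H_0: rank C_0 − rank ∂_1 = 4 − 3 = 1, and the invariant factors of ∂_1 are all 1, so H_0 ≅ Z.
  H_1: rank ker ∂_1 − rank ∂_2 = (4 − 3) − 0 = 1, and there is no ∂_2, so H_1 ≅ Z.

(K is a triangulation of the circle S^1.)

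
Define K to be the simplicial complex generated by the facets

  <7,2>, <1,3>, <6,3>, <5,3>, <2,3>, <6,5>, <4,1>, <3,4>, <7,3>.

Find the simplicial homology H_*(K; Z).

Take the total order 1 < 2 < 3 < 4 < 5 < 6 < 7 on the vertex set. Then K (dimension 1) consists of the simplices:

  0-simplices (7): [1], [2], [3], [4], [5], [6], [7]
  1-simplices (9): [1,3], [1,4], [2,3], [2,7], [3,4], [3,5], [3,6], [3,7], [5,6]

giving chain groups C_0 ≅ Z^7, C_1 ≅ Z^9.

∂_1: C_1 → C_0 maps an edge to its endpoints' difference, ∂[p,q] = q − p. For instance
  ∂[2,7] = [7] − [2].
The 7×9 boundary matrix has rank 6 and Smith normal form diag(1,1,1,1,1,1).

Computing H_k = (kernel of ∂_k) / (image of ∂_{k+1}):

  H_0: rank C_0 − rank ∂_1 = 7 − 6 = 1, and the invariant factors of ∂_1 are all 1, so H_0 ≅ Z.
  H_1: rank ker ∂_1 − rank ∂_2 = (9 − 6) − 0 = 3, and there is no ∂_2, so H_1 ≅ Z^3.

(K is a triangulation of a wedge of 3 circles.)

H_0 = Z,  H_1 = Z^3.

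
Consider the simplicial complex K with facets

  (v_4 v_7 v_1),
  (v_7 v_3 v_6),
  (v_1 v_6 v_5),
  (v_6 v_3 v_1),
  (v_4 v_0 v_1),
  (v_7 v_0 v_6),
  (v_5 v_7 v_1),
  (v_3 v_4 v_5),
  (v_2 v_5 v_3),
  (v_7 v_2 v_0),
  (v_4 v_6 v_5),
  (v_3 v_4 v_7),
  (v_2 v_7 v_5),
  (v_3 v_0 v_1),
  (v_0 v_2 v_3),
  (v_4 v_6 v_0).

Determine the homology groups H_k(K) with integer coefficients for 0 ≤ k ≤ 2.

H_0 = Z,  H_1 = Z^2,  H_2 = Z.

Take the total order v_0 < v_1 < v_2 < v_3 < v_4 < v_5 < v_6 < v_7 on the vertex set. Then K (dimension 2) consists of the simplices:

  0-simplices (8): [v_0], [v_1], [v_2], [v_3], [v_4], [v_5], [v_6], [v_7]
  1-simplices (24): (24 of them)
  2-simplices (16): (16 of them)

Hence C_0 ≅ Z^8, C_1 ≅ Z^24, C_2 ≅ Z^16.

Boundary ∂_1: C_1 → C_0 is given by ∂[p,q] = [q] − [p].
The 8×24 boundary matrix has rank 7 and Smith normal form diag(1,1,1,1,1,1,1).

Boundary ∂_2: C_2 → C_1 sends each 2-simplex [p,q,r] to [q,r] − [p,r] + [p,q]. For instance
  ∂[v_1,v_5,v_7] = [v_5,v_7] − [v_1,v_7] + [v_1,v_5],
  ∂[v_3,v_4,v_7] = [v_4,v_7] − [v_3,v_7] + [v_3,v_4].
This gives a 24×16 integer matrix of rank 15; reducing to Smith normal form yields diagonal entries (1,1,1,1,1,1,1,1,1,1,1,1,1,1,1).

Reading off H_k = ker ∂_k / im ∂_{k+1}:

  H_0: rank C_0 − rank ∂_1 = 8 − 7 = 1, and the invariant factors of ∂_1 are all 1, so H_0 ≅ Z.
  H_1: rank ker ∂_1 − rank ∂_2 = (24 − 7) − 15 = 2, and the invariant factors of ∂_2 are all 1, so H_1 ≅ Z^2.
  H_2: rank ker ∂_2 − rank ∂_3 = (16 − 15) − 0 = 1, and there is no ∂_3, so H_2 ≅ Z.

(K is a triangulation of the torus T^2.)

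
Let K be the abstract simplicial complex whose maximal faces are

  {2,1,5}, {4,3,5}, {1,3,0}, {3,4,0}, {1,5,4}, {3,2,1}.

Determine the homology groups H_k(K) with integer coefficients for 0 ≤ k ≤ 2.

Fix the vertex order 0 < 1 < 2 < 3 < 4 < 5 and write every simplex with vertices in increasing order. Then dim K = 2 and the simplices of K are:

  0-simplices (6): [0], [1], [2], [3], [4], [5]
  1-simplices (12): [0,1], [0,3], [0,4], [1,2], [1,3], [1,4], [1,5], [2,3], [2,5], [3,4], [3,5], [4,5]
  2-simplices (6): [0,1,3], [0,3,4], [1,2,3], [1,2,5], [1,4,5], [3,4,5]

Hence C_0 ≅ Z^6, C_1 ≅ Z^12, C_2 ≅ Z^6.

The boundary map ∂_1: C_1 → C_0 maps an edge to its endpoints' difference, ∂[p,q] = q − p. For instance
  ∂[1,3] = [3] − [1].
The resulting 6×12 matrix has rank 5, and its Smith normal form has invariant factors (1,1,1,1,1).

Boundary ∂_2: C_2 → C_1 sends each 2-simplex [p,q,r] to [q,r] − [p,r] + [p,q]. For instance
  ∂[1,2,3] = [2,3] − [1,3] + [1,2],
  ∂[1,4,5] = [4,5] − [1,5] + [1,4].
As a 12×6 matrix over Z this has rank 6, with invariant factors (1,1,1,1,1,1).

From H_k ≅ ker(∂_k) / im(∂_{k+1}) we obtain:

  H_0: rank C_0 − rank ∂_1 = 6 − 5 = 1, and the invariant factors of ∂_1 are all 1, so H_0 ≅ Z.
  H_1: rank ker ∂_1 − rank ∂_2 = (12 − 5) − 6 = 1, and the invariant factors of ∂_2 are all 1, so H_1 ≅ Z.
  H_2: rank ker ∂_2 − rank ∂_3 = (6 − 6) − 0 = 0, and there is no ∂_3, so H_2 ≅ 0.

H_0 = Z,  H_1 = Z,  H_2 = 0.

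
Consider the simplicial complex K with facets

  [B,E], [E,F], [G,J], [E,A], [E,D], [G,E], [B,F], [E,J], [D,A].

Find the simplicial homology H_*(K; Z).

H_0 = Z,  H_1 = Z^3.

We work with the vertex ordering A < B < D < E < F < G < J. The simplices of K, each written with vertices in increasing order, are:

  0-simplices (7): A, B, D, E, F, G, J
  1-simplices (9): AD, AE, BE, BF, DE, EF, EG, EJ, GJ

so the chain groups are C_0 ≅ Z^7, C_1 ≅ Z^9.

The boundary map ∂_1: C_1 → C_0 is given by ∂[p,q] = [q] − [p]. For instance
  ∂BF = F − B.
As a 7×9 matrix over Z this has rank 6, with invariant factors (1,1,1,1,1,1).

Now H_k = ker ∂_k / im ∂_{k+1}, so:

  H_0: rank C_0 − rank ∂_1 = 7 − 6 = 1, and the invariant factors of ∂_1 are all 1, so H_0 ≅ Z.
  H_1: rank ker ∂_1 − rank ∂_2 = (9 − 6) − 0 = 3, and there is no ∂_2, so H_1 ≅ Z^3.

As a check, the Euler characteristic is 7 − 9 = -2, which agrees with 1 − 3 = -2.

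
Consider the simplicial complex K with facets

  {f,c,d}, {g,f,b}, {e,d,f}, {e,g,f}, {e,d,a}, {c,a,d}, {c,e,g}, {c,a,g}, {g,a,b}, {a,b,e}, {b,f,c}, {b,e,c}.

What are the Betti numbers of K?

b_0 = 1, b_1 = 0, b_2 = 0.

Fix the vertex order a < b < c < d < e < f < g and write every simplex with vertices in increasing order. Then dim K = 2 and the simplices of K are:

  0-simplices (7): a, b, c, d, e, f, g
  1-simplices (18): ab, ac, ad, ae, ag, bc, be, bf, bg, cd, ce, cf, cg, de, df, ef, eg, fg
  2-simplices (12): abe, abg, acd, acg, ade, bce, bcf, bfg, cdf, ceg, def, efg

so the chain groups are C_0 ≅ Z^7, C_1 ≅ Z^18, C_2 ≅ Z^12.

The boundary map ∂_1: C_1 → C_0 is given by ∂[p,q] = [q] − [p].
This gives a 7×18 integer matrix of rank 6; reducing to Smith normal form yields diagonal entries (1,1,1,1,1,1).

∂_2: C_2 → C_1 sends each 2-simplex [p,q,r] to [q,r] − [p,r] + [p,q]. For instance
  ∂ceg = eg − cg + ce,
  ∂efg = fg − eg + ef.
This gives a 18×12 integer matrix of rank 12; reducing to Smith normal form yields diagonal entries (1,1,1,1,1,1,1,1,1,1,1,2).

Computing H_k = (kernel of ∂_k) / (image of ∂_{k+1}):

  H_0: rank C_0 − rank ∂_1 = 7 − 6 = 1, and the invariant factors of ∂_1 are all 1, so H_0 = Z.
  H_1: rank ker ∂_1 − rank ∂_2 = (18 − 6) − 12 = 0, and ∂_2 has invariant factor 2 > 1, so H_1 = Z/2Z.
  H_2: rank ker ∂_2 − rank ∂_3 = (12 − 12) − 0 = 0, and there is no ∂_3, so H_2 = 0.

As a check, the Euler characteristic is 7 − 18 + 12 = 1, which agrees with 1 − 0 + 0 = 1.

Hence the Betti numbers are b_0 = 1, b_1 = 0, b_2 = 0.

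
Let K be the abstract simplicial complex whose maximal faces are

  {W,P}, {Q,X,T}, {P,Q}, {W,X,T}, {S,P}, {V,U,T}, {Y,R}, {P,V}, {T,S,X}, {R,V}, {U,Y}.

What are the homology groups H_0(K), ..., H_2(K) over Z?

Take the total order P < Q < R < S < T < U < V < W < X < Y on the vertex set. Then K (dimension 2) consists of the simplices:

  0-simplices (10): P, Q, R, S, T, U, V, W, X, Y
  1-simplices (17): PQ, PS, PV, PW, QT, QX, RV, RY, ST, SX, TU, TV, TW, TX, UV, UY, WX
  2-simplices (4): QTX, STX, TUV, TWX

Hence C_0 ≅ Z^10, C_1 ≅ Z^17, C_2 ≅ Z^4.

Boundary ∂_1: C_1 → C_0 sends each edge [p,q] (with p < q) to q − p. For instance
  ∂PQ = Q − P.
As a 10×17 matrix over Z this has rank 9, with invariant factors (1,1,1,1,1,1,1,1,1).

Boundary ∂_2: C_2 → C_1 maps a triangle to the signed sum of its edges. For instance
  ∂TUV = UV − TV + TU,
  ∂STX = TX − SX + ST.
The resulting 17×4 matrix has rank 4, and its Smith normal form has invariant factors (1,1,1,1).

Now H_k = ker ∂_k / im ∂_{k+1}, so:

  H_0: rank C_0 − rank ∂_1 = 10 − 9 = 1, and the invariant factors of ∂_1 are all 1, so H_0 = Z.
  H_1: rank ker ∂_1 − rank ∂_2 = (17 − 9) − 4 = 4, and the invariant factors of ∂_2 are all 1, so H_1 = Z^4.
  H_2: rank ker ∂_2 − rank ∂_3 = (4 − 4) − 0 = 0, and there is no ∂_3, so H_2 = 0.

As a check, the Euler characteristic is 10 − 17 + 4 = -3, which agrees with 1 − 4 + 0 = -3.

H_0 = Z,  H_1 = Z^4,  H_2 = 0.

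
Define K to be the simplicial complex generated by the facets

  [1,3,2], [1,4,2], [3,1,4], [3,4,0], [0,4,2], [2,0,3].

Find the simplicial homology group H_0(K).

K has 5 vertices, 9 edges, 6 triangles.
rank ∂_0 = 0, rank ∂_1 = 4 ⇒ b_0 = 5 − 0 − 4 = 1; all invariant factors of ∂_1 are 1 so no torsion. So H_0 ≅ Z.

H_0 = Z.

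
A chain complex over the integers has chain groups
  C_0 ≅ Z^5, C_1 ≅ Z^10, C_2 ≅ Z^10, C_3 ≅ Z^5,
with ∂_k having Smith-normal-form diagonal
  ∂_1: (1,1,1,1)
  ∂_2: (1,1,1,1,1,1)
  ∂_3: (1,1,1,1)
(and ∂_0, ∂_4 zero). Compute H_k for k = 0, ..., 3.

H_0 ≅ Z,  H_1 = 0,  H_2 = 0,  H_3 ≅ Z.

H_0: b_0 = 5 − 0 − 4 = 1; torsion from ∂_1 factors > 1: none. So H_0 ≅ Z.
H_1: b_1 = 10 − 4 − 6 = 0; torsion from ∂_2 factors > 1: none. So H_1 ≅ 0.
H_2: b_2 = 10 − 6 − 4 = 0; torsion from ∂_3 factors > 1: none. So H_2 ≅ 0.
H_3: b_3 = 5 − 4 − 0 = 1; torsion from ∂_4 factors > 1: none. So H_3 ≅ Z.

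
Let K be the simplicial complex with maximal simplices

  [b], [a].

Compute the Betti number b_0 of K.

b_0 = 2.

Order the vertices as a < b. Listing each simplex with vertices in this order, K has dimension 0 with simplices:

  0-simplices (2): a, b

so the chain groups are C_0 ≅ Z^2.

From H_k ≅ ker(∂_k) / im(∂_{k+1}) we obtain:

  H_0: rank C_0 − rank ∂_1 = 2 − 0 = 2, and there is no ∂_1, so H_0 = Z^2.

Hence the Betti numbers are b_0 = 2.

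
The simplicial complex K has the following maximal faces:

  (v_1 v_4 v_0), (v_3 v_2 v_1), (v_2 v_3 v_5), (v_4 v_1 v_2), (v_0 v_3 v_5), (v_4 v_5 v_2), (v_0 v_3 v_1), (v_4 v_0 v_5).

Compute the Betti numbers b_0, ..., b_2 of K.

b_0 = 1, b_1 = 0, b_2 = 1.

We work with the vertex ordering v_0 < v_1 < v_2 < v_3 < v_4 < v_5. The simplices of K, each written with vertices in increasing order, are:

  0-simplices (6): [v_0], [v_1], [v_2], [v_3], [v_4], [v_5]
  1-simplices (12): [v_0,v_1], [v_0,v_3], [v_0,v_4], [v_0,v_5], [v_1,v_2], [v_1,v_3], [v_1,v_4], [v_2,v_3], [v_2,v_4], [v_2,v_5], [v_3,v_5], [v_4,v_5]
  2-simplices (8): [v_0,v_1,v_3], [v_0,v_1,v_4], [v_0,v_3,v_5], [v_0,v_4,v_5], [v_1,v_2,v_3], [v_1,v_2,v_4], [v_2,v_3,v_5], [v_2,v_4,v_5]

giving chain groups C_0 ≅ Z^6, C_1 ≅ Z^12, C_2 ≅ Z^8.

Boundary ∂_1: C_1 → C_0 sends each edge [p,q] (with p < q) to q − p. For instance
  ∂[v_2,v_4] = [v_4] − [v_2].
As a 6×12 matrix over Z this has rank 5, with invariant factors (1,1,1,1,1).

The boundary map ∂_2: C_2 → C_1 acts by ∂[p,q,r] = [q,r] − [p,r] + [p,q]. For instance
  ∂[v_0,v_4,v_5] = [v_4,v_5] − [v_0,v_5] + [v_0,v_4],
  ∂[v_1,v_2,v_3] = [v_2,v_3] − [v_1,v_3] + [v_1,v_2].
The resulting 12×8 matrix has rank 7, and its Smith normal form has invariant factors (1,1,1,1,1,1,1).

Computing H_k = (kernel of ∂_k) / (image of ∂_{k+1}):

  H_0: rank C_0 − rank ∂_1 = 6 − 5 = 1, and the invariant factors of ∂_1 are all 1, so H_0 ≅ Z.
  H_1: rank ker ∂_1 − rank ∂_2 = (12 − 5) − 7 = 0, and the invariant factors of ∂_2 are all 1, so H_1 ≅ 0.
  H_2: rank ker ∂_2 − rank ∂_3 = (8 − 7) − 0 = 1, and there is no ∂_3, so H_2 ≅ Z.

Hence the Betti numbers are b_0 = 1, b_1 = 0, b_2 = 1.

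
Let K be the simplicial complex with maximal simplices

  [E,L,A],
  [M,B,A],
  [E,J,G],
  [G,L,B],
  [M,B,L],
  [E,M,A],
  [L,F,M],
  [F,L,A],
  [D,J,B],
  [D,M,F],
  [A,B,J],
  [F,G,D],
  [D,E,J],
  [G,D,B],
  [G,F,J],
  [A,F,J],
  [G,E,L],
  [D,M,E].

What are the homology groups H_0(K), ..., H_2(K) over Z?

H_0 ≅ Z,  H_1 ≅ Z ⊕ Z/2,  H_2 = 0.

K has 9 vertices, 27 edges, 18 triangles.
rank ∂_0 = 0, rank ∂_1 = 8 ⇒ b_0 = 9 − 0 − 8 = 1; all invariant factors of ∂_1 are 1 so no torsion. So H_0 = Z.
rank ∂_1 = 8, rank ∂_2 = 18 ⇒ b_1 = 27 − 8 − 18 = 1; ∂_2 has invariant factor(s) [2] giving torsion. So H_1 = Z ⊕ Z/2.
rank ∂_2 = 18, rank ∂_3 = 0 ⇒ b_2 = 18 − 18 − 0 = 0. So H_2 = 0.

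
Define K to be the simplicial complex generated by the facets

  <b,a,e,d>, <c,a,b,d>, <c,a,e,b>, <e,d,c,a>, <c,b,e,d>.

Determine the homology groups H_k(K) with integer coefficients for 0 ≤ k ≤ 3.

H_0 ≅ Z,  H_1 = 0,  H_2 = 0,  H_3 ≅ Z.

Order the vertices as a < b < c < d < e. Listing each simplex with vertices in this order, K has dimension 3 with simplices:

  0-simplices (5): a, b, c, d, e
  1-simplices (10): ab, ac, ad, ae, bc, bd, be, cd, ce, de
  2-simplices (10): abc, abd, abe, acd, ace, ade, bcd, bce, bde, cde
  3-simplices (5): abcd, abce, abde, acde, bcde

so the chain groups are C_0 ≅ Z^5, C_1 ≅ Z^10, C_2 ≅ Z^10, C_3 ≅ Z^5.

Boundary ∂_1: C_1 → C_0 maps an edge to its endpoints' difference, ∂[p,q] = q − p. For instance
  ∂bd = d − b.
This gives a 5×10 integer matrix of rank 4; reducing to Smith normal form yields diagonal entries (1,1,1,1).

Boundary ∂_2: C_2 → C_1 sends each 2-simplex [p,q,r] to [q,r] − [p,r] + [p,q]. For instance
  ∂abd = bd − ad + ab,
  ∂cde = de − ce + cd.
This gives a 10×10 integer matrix of rank 6; reducing to Smith normal form yields diagonal entries (1,1,1,1,1,1).

The boundary map ∂_3: C_3 → C_2 sends each 3-simplex σ to the alternating sum Σ_i (−1)^i (σ with its i-th vertex removed). For instance
  ∂abce = bce − ace + abe − abc,
  ∂bcde = cde − bde + bce − bcd.
This gives a 10×5 integer matrix of rank 4; reducing to Smith normal form yields diagonal entries (1,1,1,1).

From H_k ≅ ker(∂_k) / im(∂_{k+1}) we obtain:

  H_0: rank C_0 − rank ∂_1 = 5 − 4 = 1, and the invariant factors of ∂_1 are all 1, so H_0 = Z.
  H_1: rank ker ∂_1 − rank ∂_2 = (10 − 4) − 6 = 0, and the invariant factors of ∂_2 are all 1, so H_1 = 0.
  H_2: rank ker ∂_2 − rank ∂_3 = (10 − 6) − 4 = 0, and the invariant factors of ∂_3 are all 1, so H_2 = 0.
  H_3: rank ker ∂_3 − rank ∂_4 = (5 − 4) − 0 = 1, and there is no ∂_4, so H_3 = Z.

As a check, the Euler characteristic is 5 − 10 + 10 − 5 = 0, which agrees with 1 − 0 + 0 − 1 = 0.
(K is a triangulation of the 3-sphere S^3.)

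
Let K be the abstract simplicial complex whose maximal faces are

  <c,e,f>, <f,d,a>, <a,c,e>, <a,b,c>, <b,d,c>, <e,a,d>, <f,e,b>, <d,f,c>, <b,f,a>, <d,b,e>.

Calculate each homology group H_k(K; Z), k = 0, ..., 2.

H_0 ≅ Z,  H_1 ≅ Z/2,  H_2 = 0.

We work with the vertex ordering a < b < c < d < e < f. The simplices of K, each written with vertices in increasing order, are:

  0-simplices (6): a, b, c, d, e, f
  1-simplices (15): ab, ac, ad, ae, af, bc, bd, be, bf, cd, ce, cf, de, df, ef
  2-simplices (10): abc, abf, ace, ade, adf, bcd, bde, bef, cdf, cef

Hence C_0 ≅ Z^6, C_1 ≅ Z^15, C_2 ≅ Z^10.

Boundary ∂_1: C_1 → C_0 is given by ∂[p,q] = [q] − [p]. For instance
  ∂ac = c − a.
The resulting 6×15 matrix has rank 5, and its Smith normal form has invariant factors (1,1,1,1,1).

Boundary ∂_2: C_2 → C_1 acts by ∂[p,q,r] = [q,r] − [p,r] + [p,q]. For instance
  ∂bde = de − be + bd,
  ∂bcd = cd − bd + bc.
The resulting 15×10 matrix has rank 10, and its Smith normal form has invariant factors (1,1,1,1,1,1,1,1,1,2).

Now H_k = ker ∂_k / im ∂_{k+1}, so:

  H_0: rank C_0 − rank ∂_1 = 6 − 5 = 1, and the invariant factors of ∂_1 are all 1, so H_0 = Z.
  H_1: rank ker ∂_1 − rank ∂_2 = (15 − 5) − 10 = 0, and ∂_2 has invariant factor 2 > 1, so H_1 = Z/2.
  H_2: rank ker ∂_2 − rank ∂_3 = (10 − 10) − 0 = 0, and there is no ∂_3, so H_2 = 0.

As a check, the Euler characteristic is 6 − 15 + 10 = 1, which agrees with 1 − 0 + 0 = 1.
(K is a triangulation of the real projective plane RP^2.)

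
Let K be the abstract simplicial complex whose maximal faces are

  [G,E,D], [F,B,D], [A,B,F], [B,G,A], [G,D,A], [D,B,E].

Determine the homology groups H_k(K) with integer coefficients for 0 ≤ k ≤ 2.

H_0 ≅ Z,  H_1 ≅ Z,  H_2 = 0.

Order the vertices as A < B < D < E < F < G. Listing each simplex with vertices in this order, K has dimension 2 with simplices:

  0-simplices (6): A, B, D, E, F, G
  1-simplices (12): AB, AD, AF, AG, BD, BE, BF, BG, DE, DF, DG, EG
  2-simplices (6): ABF, ABG, ADG, BDE, BDF, DEG

giving chain groups C_0 ≅ Z^6, C_1 ≅ Z^12, C_2 ≅ Z^6.

Boundary ∂_1: C_1 → C_0 sends each edge [p,q] (with p < q) to q − p.
As a 6×12 matrix over Z this has rank 5, with invariant factors (1,1,1,1,1).

Boundary ∂_2: C_2 → C_1 acts by ∂[p,q,r] = [q,r] − [p,r] + [p,q]. For instance
  ∂ADG = DG − AG + AD,
  ∂DEG = EG − DG + DE.
This gives a 12×6 integer matrix of rank 6; reducing to Smith normal form yields diagonal entries (1,1,1,1,1,1).

Now H_k = ker ∂_k / im ∂_{k+1}, so:

  H_0: rank C_0 − rank ∂_1 = 6 − 5 = 1, and the invariant factors of ∂_1 are all 1, so H_0 ≅ Z.
  H_1: rank ker ∂_1 − rank ∂_2 = (12 − 5) − 6 = 1, and the invariant factors of ∂_2 are all 1, so H_1 ≅ Z.
  H_2: rank ker ∂_2 − rank ∂_3 = (6 − 6) − 0 = 0, and there is no ∂_3, so H_2 ≅ 0.

(K is a triangulation of the cylinder S^1 x I.)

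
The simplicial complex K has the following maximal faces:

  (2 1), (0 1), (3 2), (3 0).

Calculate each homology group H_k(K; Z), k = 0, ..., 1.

Fix the vertex order 0 < 1 < 2 < 3 and write every simplex with vertices in increasing order. Then dim K = 1 and the simplices of K are:

  0-simplices (4): [0], [1], [2], [3]
  1-simplices (4): [0,1], [0,3], [1,2], [2,3]

giving chain groups C_0 ≅ Z^4, C_1 ≅ Z^4.

The boundary map ∂_1: C_1 → C_0 is given by ∂[p,q] = [q] − [p]. For instance
  ∂[1,2] = [2] − [1].
This gives a 4×4 integer matrix of rank 3; reducing to Smith normal form yields diagonal entries (1,1,1).

Reading off H_k = ker ∂_k / im ∂_{k+1}:

  H_0: rank C_0 − rank ∂_1 = 4 − 3 = 1, and the invariant factors of ∂_1 are all 1, so H_0 ≅ Z.
  H_1: rank ker ∂_1 − rank ∂_2 = (4 − 3) − 0 = 1, and there is no ∂_2, so H_1 ≅ Z.

(K is a triangulation of the circle S^1.)

H_0 ≅ Z,  H_1 ≅ Z.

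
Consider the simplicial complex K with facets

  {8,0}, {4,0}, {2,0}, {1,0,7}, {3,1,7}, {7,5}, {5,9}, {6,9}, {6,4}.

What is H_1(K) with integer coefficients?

H_1 ≅ Z.

K has 10 vertices, 12 edges, 2 triangles.
rank ∂_1 = 9, rank ∂_2 = 2 ⇒ b_1 = 12 − 9 − 2 = 1; all invariant factors of ∂_2 are 1 so no torsion. So H_1 ≅ Z.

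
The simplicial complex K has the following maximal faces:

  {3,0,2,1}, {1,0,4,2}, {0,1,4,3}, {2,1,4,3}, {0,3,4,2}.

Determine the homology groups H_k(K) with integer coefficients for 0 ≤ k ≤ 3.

Take the total order 0 < 1 < 2 < 3 < 4 on the vertex set. Then K (dimension 3) consists of the simplices:

  0-simplices (5): [0], [1], [2], [3], [4]
  1-simplices (10): [0,1], [0,2], [0,3], [0,4], [1,2], [1,3], [1,4], [2,3], [2,4], [3,4]
  2-simplices (10): [0,1,2], [0,1,3], [0,1,4], [0,2,3], [0,2,4], [0,3,4], [1,2,3], [1,2,4], [1,3,4], [2,3,4]
  3-simplices (5): [0,1,2,3], [0,1,2,4], [0,1,3,4], [0,2,3,4], [1,2,3,4]

Hence C_0 ≅ Z^5, C_1 ≅ Z^10, C_2 ≅ Z^10, C_3 ≅ Z^5.

∂_1: C_1 → C_0 sends each edge [p,q] (with p < q) to q − p.
This gives a 5×10 integer matrix of rank 4; reducing to Smith normal form yields diagonal entries (1,1,1,1).

∂_2: C_2 → C_1 sends each 2-simplex [p,q,r] to [q,r] − [p,r] + [p,q]. For instance
  ∂[0,1,4] = [1,4] − [0,4] + [0,1],
  ∂[0,2,3] = [2,3] − [0,3] + [0,2].
The resulting 10×10 matrix has rank 6, and its Smith normal form has invariant factors (1,1,1,1,1,1).

The boundary map ∂_3: C_3 → C_2 sends each 3-simplex σ to the alternating sum Σ_i (−1)^i (σ with its i-th vertex removed). For instance
  ∂[0,2,3,4] = [2,3,4] − [0,3,4] + [0,2,4] − [0,2,3],
  ∂[0,1,3,4] = [1,3,4] − [0,3,4] + [0,1,4] − [0,1,3].
The 10×5 boundary matrix has rank 4 and Smith normal form diag(1,1,1,1).

Now H_k = ker ∂_k / im ∂_{k+1}, so:

  H_0: rank C_0 − rank ∂_1 = 5 − 4 = 1, and the invariant factors of ∂_1 are all 1, so H_0 ≅ Z.
  H_1: rank ker ∂_1 − rank ∂_2 = (10 − 4) − 6 = 0, and the invariant factors of ∂_2 are all 1, so H_1 ≅ 0.
  H_2: rank ker ∂_2 − rank ∂_3 = (10 − 6) − 4 = 0, and the invariant factors of ∂_3 are all 1, so H_2 ≅ 0.
  H_3: rank ker ∂_3 − rank ∂_4 = (5 − 4) − 0 = 1, and there is no ∂_4, so H_3 ≅ Z.

H_0 ≅ Z,  H_1 = 0,  H_2 = 0,  H_3 ≅ Z.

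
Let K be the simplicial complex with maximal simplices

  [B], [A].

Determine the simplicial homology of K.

Take the total order A < B on the vertex set. Then K (dimension 0) consists of the simplices:

  0-simplices (2): A, B

Hence C_0 ≅ Z^2.

Now H_k = ker ∂_k / im ∂_{k+1}, so:

  H_0: rank C_0 − rank ∂_1 = 2 − 0 = 2, and there is no ∂_1, so H_0 = Z^2.

(K is a triangulation of a set of 2 points.)

H_0 = Z^2.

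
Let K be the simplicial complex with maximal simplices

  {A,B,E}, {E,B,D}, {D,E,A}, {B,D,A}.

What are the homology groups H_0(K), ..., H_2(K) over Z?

H_0 ≅ Z,  H_1 = 0,  H_2 ≅ Z.

K has 4 vertices, 6 edges, 4 triangles.
rank ∂_0 = 0, rank ∂_1 = 3 ⇒ b_0 = 4 − 0 − 3 = 1; all invariant factors of ∂_1 are 1 so no torsion. So H_0 ≅ Z.
rank ∂_1 = 3, rank ∂_2 = 3 ⇒ b_1 = 6 − 3 − 3 = 0; all invariant factors of ∂_2 are 1 so no torsion. So H_1 ≅ 0.
rank ∂_2 = 3, rank ∂_3 = 0 ⇒ b_2 = 4 − 3 − 0 = 1. So H_2 ≅ Z.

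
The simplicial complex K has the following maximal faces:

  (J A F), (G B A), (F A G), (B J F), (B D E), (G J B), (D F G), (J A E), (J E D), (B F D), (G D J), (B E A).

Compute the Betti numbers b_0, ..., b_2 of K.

We work with the vertex ordering A < B < D < E < F < G < J. The simplices of K, each written with vertices in increasing order, are:

  0-simplices (7): A, B, D, E, F, G, J
  1-simplices (18): AB, AE, AF, AG, AJ, BD, BE, BF, BG, BJ, DE, DF, DG, DJ, EJ, FG, FJ, GJ
  2-simplices (12): ABE, ABG, AEJ, AFG, AFJ, BDE, BDF, BFJ, BGJ, DEJ, DFG, DGJ

giving chain groups C_0 ≅ Z^7, C_1 ≅ Z^18, C_2 ≅ Z^12.

∂_1: C_1 → C_0 is given by ∂[p,q] = [q] − [p].
The resulting 7×18 matrix has rank 6, and its Smith normal form has invariant factors (1,1,1,1,1,1).

The boundary map ∂_2: C_2 → C_1 sends each 2-simplex [p,q,r] to [q,r] − [p,r] + [p,q]. For instance
  ∂DEJ = EJ − DJ + DE,
  ∂DFG = FG − DG + DF.
The 18×12 boundary matrix has rank 12 and Smith normal form diag(1,1,1,1,1,1,1,1,1,1,1,2).

From H_k ≅ ker(∂_k) / im(∂_{k+1}) we obtain:

  H_0: rank C_0 − rank ∂_1 = 7 − 6 = 1, and the invariant factors of ∂_1 are all 1, so H_0 = Z.
  H_1: rank ker ∂_1 − rank ∂_2 = (18 − 6) − 12 = 0, and ∂_2 has invariant factor 2 > 1, so H_1 = Z_2.
  H_2: rank ker ∂_2 − rank ∂_3 = (12 − 12) − 0 = 0, and there is no ∂_3, so H_2 = 0.

As a check, the Euler characteristic is 7 − 18 + 12 = 1, which agrees with 1 − 0 + 0 = 1.

Hence the Betti numbers are b_0 = 1, b_1 = 0, b_2 = 0.

b_0 = 1, b_1 = 0, b_2 = 0.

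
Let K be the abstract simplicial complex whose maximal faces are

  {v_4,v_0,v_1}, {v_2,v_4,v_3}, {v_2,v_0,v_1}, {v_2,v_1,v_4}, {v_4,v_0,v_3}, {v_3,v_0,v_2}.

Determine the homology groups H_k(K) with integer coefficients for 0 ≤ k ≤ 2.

Fix the vertex order v_0 < v_1 < v_2 < v_3 < v_4 and write every simplex with vertices in increasing order. Then dim K = 2 and the simplices of K are:

  0-simplices (5): [v_0], [v_1], [v_2], [v_3], [v_4]
  1-simplices (9): [v_0,v_1], [v_0,v_2], [v_0,v_3], [v_0,v_4], [v_1,v_2], [v_1,v_4], [v_2,v_3], [v_2,v_4], [v_3,v_4]
  2-simplices (6): [v_0,v_1,v_2], [v_0,v_1,v_4], [v_0,v_2,v_3], [v_0,v_3,v_4], [v_1,v_2,v_4], [v_2,v_3,v_4]

so the chain groups are C_0 ≅ Z^5, C_1 ≅ Z^9, C_2 ≅ Z^6.

The boundary map ∂_1: C_1 → C_0 is given by ∂[p,q] = [q] − [p]. For instance
  ∂[v_3,v_4] = [v_4] − [v_3].
This gives a 5×9 integer matrix of rank 4; reducing to Smith normal form yields diagonal entries (1,1,1,1).

The boundary map ∂_2: C_2 → C_1 acts by ∂[p,q,r] = [q,r] − [p,r] + [p,q]. For instance
  ∂[v_0,v_3,v_4] = [v_3,v_4] − [v_0,v_4] + [v_0,v_3],
  ∂[v_1,v_2,v_4] = [v_2,v_4] − [v_1,v_4] + [v_1,v_2].
This gives a 9×6 integer matrix of rank 5; reducing to Smith normal form yields diagonal entries (1,1,1,1,1).

Reading off H_k = ker ∂_k / im ∂_{k+1}:

  H_0: rank C_0 − rank ∂_1 = 5 − 4 = 1, and the invariant factors of ∂_1 are all 1, so H_0 ≅ Z.
  H_1: rank ker ∂_1 − rank ∂_2 = (9 − 4) − 5 = 0, and the invariant factors of ∂_2 are all 1, so H_1 ≅ 0.
  H_2: rank ker ∂_2 − rank ∂_3 = (6 − 5) − 0 = 1, and there is no ∂_3, so H_2 ≅ Z.

(K is a triangulation of the 2-sphere S^2.)

H_0 = Z,  H_1 = 0,  H_2 = Z.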